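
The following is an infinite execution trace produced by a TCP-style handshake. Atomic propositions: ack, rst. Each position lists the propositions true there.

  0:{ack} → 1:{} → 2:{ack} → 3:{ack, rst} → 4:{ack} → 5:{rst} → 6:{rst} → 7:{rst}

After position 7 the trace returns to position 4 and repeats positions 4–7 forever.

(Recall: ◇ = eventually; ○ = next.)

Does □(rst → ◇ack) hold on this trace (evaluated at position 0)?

rst → ◇ack holds at every position 0..7, and those are all positions ever visited, so □(rst → ◇ack) holds.
Positions where rst holds: 3, 5, 6, 7.
Check ◇ack at each: 3→ok, 5→ok, 6→ok, 7→ok.

Holds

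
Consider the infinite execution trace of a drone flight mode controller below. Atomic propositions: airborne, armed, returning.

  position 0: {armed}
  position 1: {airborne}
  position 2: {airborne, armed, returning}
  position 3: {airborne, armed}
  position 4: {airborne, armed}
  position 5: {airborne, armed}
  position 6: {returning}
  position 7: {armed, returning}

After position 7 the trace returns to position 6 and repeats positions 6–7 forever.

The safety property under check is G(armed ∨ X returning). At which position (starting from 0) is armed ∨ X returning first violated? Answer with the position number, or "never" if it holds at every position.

armed ∨ X returning holds at every position 0..7, and those are all the positions the trace ever visits, so the invariant G(armed ∨ X returning) is never violated.

never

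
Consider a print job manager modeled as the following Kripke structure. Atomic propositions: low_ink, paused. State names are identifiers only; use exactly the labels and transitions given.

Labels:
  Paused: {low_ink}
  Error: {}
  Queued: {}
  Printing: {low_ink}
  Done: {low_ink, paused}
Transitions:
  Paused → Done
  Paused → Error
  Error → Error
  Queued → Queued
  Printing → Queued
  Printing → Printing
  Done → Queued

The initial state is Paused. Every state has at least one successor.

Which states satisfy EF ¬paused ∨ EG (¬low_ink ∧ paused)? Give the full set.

States satisfying ¬paused: {Paused, Error, Queued, Printing}.
States satisfying EF ¬paused: {Paused, Error, Queued, Printing, Done}.
States satisfying ¬low_ink ∧ paused: ∅.
States satisfying EG (¬low_ink ∧ paused): ∅.
States satisfying EF ¬paused ∨ EG (¬low_ink ∧ paused): {Paused, Error, Queued, Printing, Done}.

{Paused, Error, Queued, Printing, Done}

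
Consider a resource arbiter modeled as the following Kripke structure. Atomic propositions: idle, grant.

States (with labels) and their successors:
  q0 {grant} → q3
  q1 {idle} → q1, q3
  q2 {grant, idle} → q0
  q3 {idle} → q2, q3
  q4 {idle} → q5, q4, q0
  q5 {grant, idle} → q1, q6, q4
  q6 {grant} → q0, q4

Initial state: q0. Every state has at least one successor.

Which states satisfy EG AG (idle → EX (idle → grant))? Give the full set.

{q0, q2, q3}

States satisfying AG (idle → EX (idle → grant)): {q0, q2, q3}.
States satisfying EG AG (idle → EX (idle → grant)): {q0, q2, q3}.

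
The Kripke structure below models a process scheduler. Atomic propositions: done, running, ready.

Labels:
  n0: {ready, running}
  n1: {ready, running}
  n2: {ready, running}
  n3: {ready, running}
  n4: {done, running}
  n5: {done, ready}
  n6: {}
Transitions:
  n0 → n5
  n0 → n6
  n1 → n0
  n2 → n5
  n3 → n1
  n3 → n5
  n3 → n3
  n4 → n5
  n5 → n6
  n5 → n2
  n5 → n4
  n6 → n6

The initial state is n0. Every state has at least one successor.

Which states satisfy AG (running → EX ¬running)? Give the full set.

{n0, n2, n4, n5, n6}

States satisfying running → EX ¬running: {n0, n2, n3, n4, n5, n6}.
States satisfying AG (running → EX ¬running): {n0, n2, n4, n5, n6}.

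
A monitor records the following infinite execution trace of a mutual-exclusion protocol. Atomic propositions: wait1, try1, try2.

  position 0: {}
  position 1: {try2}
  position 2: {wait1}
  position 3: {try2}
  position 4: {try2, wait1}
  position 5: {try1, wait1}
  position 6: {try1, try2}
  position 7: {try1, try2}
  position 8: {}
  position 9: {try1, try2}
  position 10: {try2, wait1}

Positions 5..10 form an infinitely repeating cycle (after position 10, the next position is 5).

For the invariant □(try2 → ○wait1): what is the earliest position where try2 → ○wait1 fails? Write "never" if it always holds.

Check try2 → ○wait1 at each position in order: 0 ✓, 1 ✓, 2 ✓, 3 ✓, 4 ✓, 5 ✓.
At position 6 the labels are {try1, try2} and the next position 7 has {try1, try2}, so try2 → ○wait1 is false there. This is the first violation.

6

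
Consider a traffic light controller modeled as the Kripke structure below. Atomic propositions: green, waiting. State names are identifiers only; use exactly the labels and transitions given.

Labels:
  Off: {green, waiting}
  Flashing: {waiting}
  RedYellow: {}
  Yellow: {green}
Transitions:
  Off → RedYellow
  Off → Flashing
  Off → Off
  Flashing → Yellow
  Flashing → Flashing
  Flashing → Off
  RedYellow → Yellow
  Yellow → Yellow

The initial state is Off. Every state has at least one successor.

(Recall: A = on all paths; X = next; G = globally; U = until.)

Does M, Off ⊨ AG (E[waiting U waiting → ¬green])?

States satisfying E[waiting U waiting → ¬green]: {Off, Flashing, RedYellow, Yellow}.
States satisfying AG (E[waiting U waiting → ¬green]): {Off, Flashing, RedYellow, Yellow}.
Every state reachable from Off satisfies E[waiting U waiting → ¬green].
Off ∈ Sat(AG (E[waiting U waiting → ¬green])).

Yes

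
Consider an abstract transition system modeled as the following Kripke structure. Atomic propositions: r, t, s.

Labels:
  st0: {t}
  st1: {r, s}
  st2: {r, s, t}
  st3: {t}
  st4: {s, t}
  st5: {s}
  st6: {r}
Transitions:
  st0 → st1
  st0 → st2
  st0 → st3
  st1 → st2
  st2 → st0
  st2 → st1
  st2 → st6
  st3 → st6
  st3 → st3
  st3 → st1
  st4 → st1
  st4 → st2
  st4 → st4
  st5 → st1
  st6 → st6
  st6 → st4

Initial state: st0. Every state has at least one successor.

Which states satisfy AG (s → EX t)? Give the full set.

{st0, st1, st2, st3, st4, st6}

States satisfying s → EX t: {st0, st1, st2, st3, st4, st6}.
States satisfying AG (s → EX t): {st0, st1, st2, st3, st4, st6}.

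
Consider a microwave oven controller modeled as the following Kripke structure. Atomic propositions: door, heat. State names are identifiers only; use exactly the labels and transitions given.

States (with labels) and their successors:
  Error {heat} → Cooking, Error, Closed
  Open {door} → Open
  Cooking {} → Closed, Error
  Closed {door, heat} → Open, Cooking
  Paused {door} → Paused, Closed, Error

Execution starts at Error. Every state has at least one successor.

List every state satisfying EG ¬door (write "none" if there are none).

States satisfying ¬door: {Error, Cooking}.
States satisfying EG ¬door: {Error, Cooking}.

{Error, Cooking}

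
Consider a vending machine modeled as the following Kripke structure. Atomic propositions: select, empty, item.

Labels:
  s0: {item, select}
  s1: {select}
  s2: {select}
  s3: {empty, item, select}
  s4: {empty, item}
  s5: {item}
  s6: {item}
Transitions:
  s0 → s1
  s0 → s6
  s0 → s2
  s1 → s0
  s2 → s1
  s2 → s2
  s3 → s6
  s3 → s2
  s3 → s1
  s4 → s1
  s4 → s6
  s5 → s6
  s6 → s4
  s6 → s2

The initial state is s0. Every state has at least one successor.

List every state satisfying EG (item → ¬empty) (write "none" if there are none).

States satisfying item → ¬empty: {s0, s1, s2, s5, s6}.
States satisfying EG (item → ¬empty): {s0, s1, s2, s5, s6}.

{s0, s1, s2, s5, s6}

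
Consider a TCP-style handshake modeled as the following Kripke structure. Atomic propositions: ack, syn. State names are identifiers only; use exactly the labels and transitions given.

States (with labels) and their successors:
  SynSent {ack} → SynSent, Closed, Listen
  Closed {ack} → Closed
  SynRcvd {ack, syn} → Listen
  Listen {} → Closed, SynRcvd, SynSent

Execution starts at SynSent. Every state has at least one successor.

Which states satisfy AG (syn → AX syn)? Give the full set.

{Closed}

States satisfying syn → AX syn: {SynSent, Closed, Listen}.
States satisfying AG (syn → AX syn): {Closed}.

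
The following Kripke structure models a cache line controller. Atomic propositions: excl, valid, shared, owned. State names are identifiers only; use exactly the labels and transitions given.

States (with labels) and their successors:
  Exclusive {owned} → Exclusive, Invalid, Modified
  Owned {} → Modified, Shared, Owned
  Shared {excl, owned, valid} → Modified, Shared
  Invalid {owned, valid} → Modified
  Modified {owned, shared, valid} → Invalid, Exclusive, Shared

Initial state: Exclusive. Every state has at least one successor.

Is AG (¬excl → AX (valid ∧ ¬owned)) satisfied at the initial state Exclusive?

States satisfying ¬excl → AX (valid ∧ ¬owned): {Shared}.
States satisfying AG (¬excl → AX (valid ∧ ¬owned)): ∅.
Exclusive is reachable from Exclusive and violates ¬excl → AX (valid ∧ ¬owned), so AG fails at Exclusive.
Exclusive ∉ Sat(AG (¬excl → AX (valid ∧ ¬owned))).

Does not hold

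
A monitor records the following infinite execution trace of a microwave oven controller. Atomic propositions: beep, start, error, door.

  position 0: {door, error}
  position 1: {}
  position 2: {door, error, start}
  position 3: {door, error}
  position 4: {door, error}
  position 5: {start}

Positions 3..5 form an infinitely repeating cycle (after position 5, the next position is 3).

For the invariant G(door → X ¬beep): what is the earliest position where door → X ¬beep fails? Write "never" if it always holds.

door → X ¬beep holds at every position 0..5, and those are all the positions the trace ever visits, so the invariant G(door → X ¬beep) is never violated.

never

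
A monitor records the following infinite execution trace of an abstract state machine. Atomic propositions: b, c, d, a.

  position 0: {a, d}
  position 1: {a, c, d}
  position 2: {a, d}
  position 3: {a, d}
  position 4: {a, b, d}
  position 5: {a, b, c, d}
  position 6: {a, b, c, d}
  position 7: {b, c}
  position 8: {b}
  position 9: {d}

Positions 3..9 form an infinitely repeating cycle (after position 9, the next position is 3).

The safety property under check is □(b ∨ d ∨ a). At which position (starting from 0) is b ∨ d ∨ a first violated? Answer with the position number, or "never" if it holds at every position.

b ∨ d ∨ a holds at every position 0..9, and those are all the positions the trace ever visits, so the invariant □(b ∨ d ∨ a) is never violated.

never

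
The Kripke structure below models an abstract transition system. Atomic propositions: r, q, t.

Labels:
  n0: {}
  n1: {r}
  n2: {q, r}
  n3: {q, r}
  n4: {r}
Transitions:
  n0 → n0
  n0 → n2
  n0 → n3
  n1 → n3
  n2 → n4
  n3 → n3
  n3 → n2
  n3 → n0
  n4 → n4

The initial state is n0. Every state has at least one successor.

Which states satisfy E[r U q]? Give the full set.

States satisfying r: {n1, n2, n3, n4}.
States satisfying q: {n2, n3}.
States satisfying E[r U q]: {n1, n2, n3}.

{n1, n2, n3}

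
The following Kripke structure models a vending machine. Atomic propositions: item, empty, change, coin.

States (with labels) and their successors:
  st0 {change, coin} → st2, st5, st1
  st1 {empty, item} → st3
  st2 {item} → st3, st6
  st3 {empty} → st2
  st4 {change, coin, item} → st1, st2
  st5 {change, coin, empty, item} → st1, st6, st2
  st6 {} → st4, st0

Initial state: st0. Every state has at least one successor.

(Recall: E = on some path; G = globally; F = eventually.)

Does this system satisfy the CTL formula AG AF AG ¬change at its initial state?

States satisfying AF AG ¬change: ∅.
States satisfying AG AF AG ¬change: ∅.
st0 is reachable from st0 and violates AF AG ¬change, so AG fails at st0.
st0 ∉ Sat(AG AF AG ¬change).

No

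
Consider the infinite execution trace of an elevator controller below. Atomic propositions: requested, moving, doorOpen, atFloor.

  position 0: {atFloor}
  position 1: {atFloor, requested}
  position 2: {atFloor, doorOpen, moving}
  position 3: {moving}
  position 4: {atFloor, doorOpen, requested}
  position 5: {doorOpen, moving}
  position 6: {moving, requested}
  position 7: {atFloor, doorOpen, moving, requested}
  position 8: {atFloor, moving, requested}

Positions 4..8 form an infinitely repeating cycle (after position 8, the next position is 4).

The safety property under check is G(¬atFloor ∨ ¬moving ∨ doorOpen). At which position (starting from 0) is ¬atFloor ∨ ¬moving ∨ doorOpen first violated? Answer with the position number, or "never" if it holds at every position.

8

Check ¬atFloor ∨ ¬moving ∨ doorOpen at each position in order: 0 ✓, 1 ✓, 2 ✓, 3 ✓, 4 ✓, 5 ✓, 6 ✓, 7 ✓.
At position 8 the labels are {atFloor, moving, requested}, so ¬atFloor ∨ ¬moving ∨ doorOpen is false there. This is the first violation.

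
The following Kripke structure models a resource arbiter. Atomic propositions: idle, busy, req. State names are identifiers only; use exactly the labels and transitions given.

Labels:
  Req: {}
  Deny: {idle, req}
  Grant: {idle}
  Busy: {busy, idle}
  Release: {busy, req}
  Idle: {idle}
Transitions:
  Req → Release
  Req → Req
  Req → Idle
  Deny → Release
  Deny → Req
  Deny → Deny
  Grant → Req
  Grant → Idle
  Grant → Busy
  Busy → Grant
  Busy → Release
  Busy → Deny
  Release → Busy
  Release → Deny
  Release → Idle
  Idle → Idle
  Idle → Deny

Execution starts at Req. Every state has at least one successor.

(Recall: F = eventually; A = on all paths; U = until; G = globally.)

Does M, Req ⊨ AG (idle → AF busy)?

Violated

States satisfying idle → AF busy: {Req, Busy, Release}.
States satisfying AG (idle → AF busy): ∅.
Deny is reachable from Req and violates idle → AF busy, so AG fails at Req.
Req ∉ Sat(AG (idle → AF busy)).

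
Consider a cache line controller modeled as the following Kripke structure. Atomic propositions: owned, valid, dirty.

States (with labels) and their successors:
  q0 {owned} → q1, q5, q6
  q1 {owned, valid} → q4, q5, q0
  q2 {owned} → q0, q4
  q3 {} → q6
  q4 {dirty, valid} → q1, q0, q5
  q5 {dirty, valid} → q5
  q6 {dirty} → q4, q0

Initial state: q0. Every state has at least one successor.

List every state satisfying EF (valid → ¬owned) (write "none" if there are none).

States satisfying valid → ¬owned: {q0, q2, q3, q4, q5, q6}.
States satisfying EF (valid → ¬owned): {q0, q1, q2, q3, q4, q5, q6}.

{q0, q1, q2, q3, q4, q5, q6}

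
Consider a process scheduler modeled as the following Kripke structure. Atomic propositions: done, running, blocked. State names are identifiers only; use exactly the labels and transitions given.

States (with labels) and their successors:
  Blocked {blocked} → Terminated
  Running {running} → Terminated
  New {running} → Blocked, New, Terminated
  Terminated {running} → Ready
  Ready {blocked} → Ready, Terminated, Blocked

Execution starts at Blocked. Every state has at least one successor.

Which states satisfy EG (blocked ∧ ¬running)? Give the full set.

{Ready}

States satisfying blocked ∧ ¬running: {Blocked, Ready}.
States satisfying EG (blocked ∧ ¬running): {Ready}.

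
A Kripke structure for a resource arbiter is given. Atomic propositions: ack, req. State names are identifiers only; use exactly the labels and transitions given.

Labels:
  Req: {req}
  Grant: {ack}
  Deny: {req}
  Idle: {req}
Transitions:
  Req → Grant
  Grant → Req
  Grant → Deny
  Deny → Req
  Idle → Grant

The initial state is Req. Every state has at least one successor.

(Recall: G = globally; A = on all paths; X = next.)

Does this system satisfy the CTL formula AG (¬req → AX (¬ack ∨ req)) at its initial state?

States satisfying ¬req → AX (¬ack ∨ req): {Req, Grant, Deny, Idle}.
States satisfying AG (¬req → AX (¬ack ∨ req)): {Req, Grant, Deny, Idle}.
Every state reachable from Req satisfies ¬req → AX (¬ack ∨ req).
Req ∈ Sat(AG (¬req → AX (¬ack ∨ req))).

Satisfied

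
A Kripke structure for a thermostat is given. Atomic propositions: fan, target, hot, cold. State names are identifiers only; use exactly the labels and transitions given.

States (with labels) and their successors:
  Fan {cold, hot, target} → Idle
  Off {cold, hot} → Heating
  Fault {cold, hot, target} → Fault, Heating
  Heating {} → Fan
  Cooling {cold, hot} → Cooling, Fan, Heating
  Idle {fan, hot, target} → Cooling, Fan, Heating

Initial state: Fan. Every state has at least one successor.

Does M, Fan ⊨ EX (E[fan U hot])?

Holds

States satisfying E[fan U hot]: {Fan, Off, Fault, Cooling, Idle}.
States satisfying EX (E[fan U hot]): {Fan, Fault, Heating, Cooling, Idle}.
Fan ∈ Sat(EX (E[fan U hot])).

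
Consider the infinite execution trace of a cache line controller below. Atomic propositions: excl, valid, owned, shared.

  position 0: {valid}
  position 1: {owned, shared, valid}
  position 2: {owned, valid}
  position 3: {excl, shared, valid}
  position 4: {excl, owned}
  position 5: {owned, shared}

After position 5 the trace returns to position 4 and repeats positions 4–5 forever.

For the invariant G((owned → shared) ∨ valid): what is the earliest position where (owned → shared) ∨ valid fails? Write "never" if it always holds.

4

Check (owned → shared) ∨ valid at each position in order: 0 ✓, 1 ✓, 2 ✓, 3 ✓.
At position 4 the labels are {excl, owned}, so (owned → shared) ∨ valid is false there. This is the first violation.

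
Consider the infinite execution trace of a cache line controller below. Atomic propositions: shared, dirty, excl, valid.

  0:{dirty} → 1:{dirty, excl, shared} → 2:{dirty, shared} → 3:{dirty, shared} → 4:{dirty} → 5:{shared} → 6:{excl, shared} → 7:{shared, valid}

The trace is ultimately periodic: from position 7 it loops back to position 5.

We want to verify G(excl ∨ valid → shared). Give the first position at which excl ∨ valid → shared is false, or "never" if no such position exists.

excl ∨ valid → shared holds at every position 0..7, and those are all the positions the trace ever visits, so the invariant G(excl ∨ valid → shared) is never violated.

never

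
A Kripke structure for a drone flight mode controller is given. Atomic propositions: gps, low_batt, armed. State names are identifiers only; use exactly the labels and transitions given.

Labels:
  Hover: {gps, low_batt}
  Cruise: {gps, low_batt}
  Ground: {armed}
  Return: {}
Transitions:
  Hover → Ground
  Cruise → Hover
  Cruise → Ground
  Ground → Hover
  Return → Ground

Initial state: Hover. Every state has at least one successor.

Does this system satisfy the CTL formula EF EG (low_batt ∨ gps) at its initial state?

States satisfying EG (low_batt ∨ gps): ∅.
States satisfying EF EG (low_batt ∨ gps): ∅.
No suitable path/successor from Hover witnesses the formula.
Hover ∉ Sat(EF EG (low_batt ∨ gps)).

No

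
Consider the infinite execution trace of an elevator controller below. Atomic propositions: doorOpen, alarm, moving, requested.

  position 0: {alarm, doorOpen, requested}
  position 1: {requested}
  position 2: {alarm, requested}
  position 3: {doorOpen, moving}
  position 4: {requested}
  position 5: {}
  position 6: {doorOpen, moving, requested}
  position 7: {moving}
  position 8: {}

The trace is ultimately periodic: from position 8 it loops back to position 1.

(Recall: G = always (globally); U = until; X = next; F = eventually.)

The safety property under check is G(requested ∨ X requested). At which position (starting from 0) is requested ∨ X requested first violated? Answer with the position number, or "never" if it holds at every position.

7

Check requested ∨ X requested at each position in order: 0 ✓, 1 ✓, 2 ✓, 3 ✓, 4 ✓, 5 ✓, 6 ✓.
At position 7 the labels are {moving} and the next position 8 has {}, so requested ∨ X requested is false there. This is the first violation.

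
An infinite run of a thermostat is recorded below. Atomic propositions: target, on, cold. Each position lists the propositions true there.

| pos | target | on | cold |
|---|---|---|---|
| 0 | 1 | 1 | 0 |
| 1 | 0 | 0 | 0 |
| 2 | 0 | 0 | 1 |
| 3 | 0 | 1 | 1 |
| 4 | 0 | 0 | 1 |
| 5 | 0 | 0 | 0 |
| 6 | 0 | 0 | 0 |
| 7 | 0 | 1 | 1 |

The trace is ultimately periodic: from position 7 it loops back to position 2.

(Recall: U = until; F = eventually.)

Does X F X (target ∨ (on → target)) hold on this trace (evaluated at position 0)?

Holds

The position after 0 is 1; F X (target ∨ (on → target)) is true there.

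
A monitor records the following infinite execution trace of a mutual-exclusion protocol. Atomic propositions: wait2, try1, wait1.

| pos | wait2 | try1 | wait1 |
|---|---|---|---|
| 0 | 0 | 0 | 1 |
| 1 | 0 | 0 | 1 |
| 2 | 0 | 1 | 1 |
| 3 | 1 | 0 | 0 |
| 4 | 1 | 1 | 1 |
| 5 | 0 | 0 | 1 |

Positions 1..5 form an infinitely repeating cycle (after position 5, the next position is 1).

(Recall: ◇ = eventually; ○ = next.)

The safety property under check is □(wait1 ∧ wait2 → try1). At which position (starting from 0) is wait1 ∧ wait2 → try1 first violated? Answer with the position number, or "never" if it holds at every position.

wait1 ∧ wait2 → try1 holds at every position 0..5, and those are all the positions the trace ever visits, so the invariant □(wait1 ∧ wait2 → try1) is never violated.

never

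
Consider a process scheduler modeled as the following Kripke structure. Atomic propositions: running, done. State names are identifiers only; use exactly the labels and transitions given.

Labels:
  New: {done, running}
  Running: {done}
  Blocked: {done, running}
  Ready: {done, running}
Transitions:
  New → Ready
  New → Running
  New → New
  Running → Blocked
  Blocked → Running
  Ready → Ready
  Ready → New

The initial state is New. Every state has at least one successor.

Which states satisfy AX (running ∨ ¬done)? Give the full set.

States satisfying running ∨ ¬done: {New, Blocked, Ready}.
States satisfying AX (running ∨ ¬done): {Running, Ready}.

{Running, Ready}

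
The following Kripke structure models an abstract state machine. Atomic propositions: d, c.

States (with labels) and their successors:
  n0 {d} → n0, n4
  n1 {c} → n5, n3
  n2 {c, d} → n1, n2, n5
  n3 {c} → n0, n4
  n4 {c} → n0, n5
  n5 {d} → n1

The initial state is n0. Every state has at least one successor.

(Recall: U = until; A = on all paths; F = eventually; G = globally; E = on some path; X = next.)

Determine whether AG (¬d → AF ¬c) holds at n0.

States satisfying ¬d → AF ¬c: {n0, n1, n2, n3, n4, n5}.
States satisfying AG (¬d → AF ¬c): {n0, n1, n2, n3, n4, n5}.
Every state reachable from n0 satisfies ¬d → AF ¬c.
n0 ∈ Sat(AG (¬d → AF ¬c)).

Yes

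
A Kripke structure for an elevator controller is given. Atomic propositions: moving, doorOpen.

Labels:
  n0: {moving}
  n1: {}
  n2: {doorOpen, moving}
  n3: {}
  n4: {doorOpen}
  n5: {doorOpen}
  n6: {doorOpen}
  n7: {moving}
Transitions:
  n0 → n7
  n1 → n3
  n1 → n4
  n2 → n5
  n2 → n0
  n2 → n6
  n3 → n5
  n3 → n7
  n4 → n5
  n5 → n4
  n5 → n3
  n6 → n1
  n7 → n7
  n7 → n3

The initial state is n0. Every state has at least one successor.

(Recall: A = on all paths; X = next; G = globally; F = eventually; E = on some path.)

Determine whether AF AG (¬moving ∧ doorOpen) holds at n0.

Does not hold

States satisfying AG (¬moving ∧ doorOpen): ∅.
States satisfying AF AG (¬moving ∧ doorOpen): ∅.
There is a path from n0 along which AG (¬moving ∧ doorOpen) never holds.
n0 ∉ Sat(AF AG (¬moving ∧ doorOpen)).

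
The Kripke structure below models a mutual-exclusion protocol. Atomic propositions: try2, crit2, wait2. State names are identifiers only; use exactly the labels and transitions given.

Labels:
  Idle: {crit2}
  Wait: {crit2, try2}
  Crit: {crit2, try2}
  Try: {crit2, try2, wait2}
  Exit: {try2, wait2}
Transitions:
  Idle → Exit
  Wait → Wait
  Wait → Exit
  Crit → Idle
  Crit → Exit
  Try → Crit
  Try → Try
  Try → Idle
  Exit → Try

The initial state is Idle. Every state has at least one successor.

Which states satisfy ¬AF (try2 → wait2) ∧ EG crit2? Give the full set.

States satisfying try2 → wait2: {Idle, Try, Exit}.
States satisfying AF (try2 → wait2): {Idle, Crit, Try, Exit}.
States satisfying ¬AF (try2 → wait2): {Wait}.
States satisfying crit2: {Idle, Wait, Crit, Try}.
States satisfying EG crit2: {Wait, Try}.
States satisfying ¬AF (try2 → wait2) ∧ EG crit2: {Wait}.

{Wait}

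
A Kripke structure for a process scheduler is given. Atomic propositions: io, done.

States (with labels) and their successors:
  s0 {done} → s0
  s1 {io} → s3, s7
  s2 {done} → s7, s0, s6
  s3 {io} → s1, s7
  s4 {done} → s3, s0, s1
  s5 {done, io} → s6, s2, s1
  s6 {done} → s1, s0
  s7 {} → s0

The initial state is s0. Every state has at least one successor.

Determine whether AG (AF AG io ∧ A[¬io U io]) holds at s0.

Does not hold

States satisfying AF AG io ∧ A[¬io U io]: ∅.
States satisfying AG (AF AG io ∧ A[¬io U io]): ∅.
s0 is reachable from s0 and violates AF AG io ∧ A[¬io U io], so AG fails at s0.
s0 ∉ Sat(AG (AF AG io ∧ A[¬io U io])).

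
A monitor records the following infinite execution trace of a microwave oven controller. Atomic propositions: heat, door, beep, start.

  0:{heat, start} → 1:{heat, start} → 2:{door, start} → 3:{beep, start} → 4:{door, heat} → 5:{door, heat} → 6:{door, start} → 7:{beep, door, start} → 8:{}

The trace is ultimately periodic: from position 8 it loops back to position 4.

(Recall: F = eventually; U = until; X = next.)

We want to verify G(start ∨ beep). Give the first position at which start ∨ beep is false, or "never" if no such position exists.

4

Check start ∨ beep at each position in order: 0 ✓, 1 ✓, 2 ✓, 3 ✓.
At position 4 the labels are {door, heat}, so start ∨ beep is false there. This is the first violation.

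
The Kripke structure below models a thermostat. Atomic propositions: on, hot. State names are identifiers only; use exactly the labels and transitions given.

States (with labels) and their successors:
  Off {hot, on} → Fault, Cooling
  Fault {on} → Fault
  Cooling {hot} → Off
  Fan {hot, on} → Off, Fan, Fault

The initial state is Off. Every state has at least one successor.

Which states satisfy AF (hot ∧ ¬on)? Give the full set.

States satisfying hot ∧ ¬on: {Cooling}.
States satisfying AF (hot ∧ ¬on): {Cooling}.

{Cooling}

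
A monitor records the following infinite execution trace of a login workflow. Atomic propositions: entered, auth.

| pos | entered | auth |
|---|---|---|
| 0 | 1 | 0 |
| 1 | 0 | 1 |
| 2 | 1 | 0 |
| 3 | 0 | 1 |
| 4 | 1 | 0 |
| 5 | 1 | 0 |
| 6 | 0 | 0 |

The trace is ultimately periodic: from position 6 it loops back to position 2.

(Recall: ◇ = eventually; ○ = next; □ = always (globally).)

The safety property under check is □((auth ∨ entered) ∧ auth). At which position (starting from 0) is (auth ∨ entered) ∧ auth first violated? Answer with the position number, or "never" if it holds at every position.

0

At position 0 the labels are {entered}, so (auth ∨ entered) ∧ auth is false there. This is the first violation.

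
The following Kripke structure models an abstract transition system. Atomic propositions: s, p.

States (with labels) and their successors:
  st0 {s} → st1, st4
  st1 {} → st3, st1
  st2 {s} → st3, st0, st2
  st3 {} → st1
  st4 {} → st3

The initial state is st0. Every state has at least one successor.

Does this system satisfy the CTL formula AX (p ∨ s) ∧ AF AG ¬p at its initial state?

States satisfying p ∨ s: {st0, st2}.
States satisfying AX (p ∨ s): ∅.
States satisfying AG ¬p: {st0, st1, st2, st3, st4}.
States satisfying AF AG ¬p: {st0, st1, st2, st3, st4}.
States satisfying AX (p ∨ s) ∧ AF AG ¬p: ∅.
st0 ∉ Sat(AX (p ∨ s) ∧ AF AG ¬p).

Does not hold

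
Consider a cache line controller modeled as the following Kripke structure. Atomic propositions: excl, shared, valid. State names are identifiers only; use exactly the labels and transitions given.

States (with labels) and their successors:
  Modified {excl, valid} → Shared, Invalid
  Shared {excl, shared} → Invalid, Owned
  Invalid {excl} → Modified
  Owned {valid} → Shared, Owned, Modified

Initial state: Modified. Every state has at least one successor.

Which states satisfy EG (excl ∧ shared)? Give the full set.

none

States satisfying excl ∧ shared: {Shared}.
States satisfying EG (excl ∧ shared): ∅.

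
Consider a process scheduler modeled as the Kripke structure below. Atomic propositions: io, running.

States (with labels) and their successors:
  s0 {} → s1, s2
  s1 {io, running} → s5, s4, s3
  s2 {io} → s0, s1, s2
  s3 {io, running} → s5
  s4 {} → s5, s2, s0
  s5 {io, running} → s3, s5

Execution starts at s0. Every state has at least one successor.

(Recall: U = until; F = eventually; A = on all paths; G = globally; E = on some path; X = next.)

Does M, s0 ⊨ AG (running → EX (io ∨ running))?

Holds

States satisfying running → EX (io ∨ running): {s0, s1, s2, s3, s4, s5}.
States satisfying AG (running → EX (io ∨ running)): {s0, s1, s2, s3, s4, s5}.
Every state reachable from s0 satisfies running → EX (io ∨ running).
s0 ∈ Sat(AG (running → EX (io ∨ running))).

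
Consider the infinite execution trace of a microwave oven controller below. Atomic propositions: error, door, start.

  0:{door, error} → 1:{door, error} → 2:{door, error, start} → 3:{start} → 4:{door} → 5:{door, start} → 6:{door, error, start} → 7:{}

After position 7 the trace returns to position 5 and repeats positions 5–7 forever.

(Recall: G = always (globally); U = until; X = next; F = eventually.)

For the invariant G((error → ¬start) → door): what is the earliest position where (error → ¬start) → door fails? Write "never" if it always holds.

Check (error → ¬start) → door at each position in order: 0 ✓, 1 ✓, 2 ✓.
At position 3 the labels are {start}, so (error → ¬start) → door is false there. This is the first violation.

3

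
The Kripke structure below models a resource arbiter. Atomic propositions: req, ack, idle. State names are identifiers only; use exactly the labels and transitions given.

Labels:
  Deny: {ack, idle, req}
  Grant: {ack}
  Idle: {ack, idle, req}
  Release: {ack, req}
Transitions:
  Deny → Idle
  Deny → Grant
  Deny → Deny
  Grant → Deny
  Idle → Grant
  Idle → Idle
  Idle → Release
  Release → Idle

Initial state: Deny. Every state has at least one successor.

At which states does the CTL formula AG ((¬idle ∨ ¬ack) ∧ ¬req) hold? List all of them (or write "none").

States satisfying (¬idle ∨ ¬ack) ∧ ¬req: {Grant}.
States satisfying AG ((¬idle ∨ ¬ack) ∧ ¬req): ∅.

none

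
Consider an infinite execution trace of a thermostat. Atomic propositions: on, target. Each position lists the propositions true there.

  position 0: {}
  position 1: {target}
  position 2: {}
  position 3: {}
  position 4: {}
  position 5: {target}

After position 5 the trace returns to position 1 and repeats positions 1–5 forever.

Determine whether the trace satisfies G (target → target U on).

target → target U on must hold at every position from 0 onward. It fails at position 1, so G (target → target U on) is false.
Positions where target holds: 1, 5.
Check target U on at each: 1→fails, 5→fails.

Violated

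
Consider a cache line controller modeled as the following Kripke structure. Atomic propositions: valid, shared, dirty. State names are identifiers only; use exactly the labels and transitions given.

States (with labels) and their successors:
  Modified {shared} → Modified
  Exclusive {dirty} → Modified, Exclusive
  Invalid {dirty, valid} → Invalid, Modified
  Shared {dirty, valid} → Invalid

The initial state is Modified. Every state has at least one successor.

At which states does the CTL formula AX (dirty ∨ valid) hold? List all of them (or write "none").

States satisfying dirty ∨ valid: {Exclusive, Invalid, Shared}.
States satisfying AX (dirty ∨ valid): {Shared}.

{Shared}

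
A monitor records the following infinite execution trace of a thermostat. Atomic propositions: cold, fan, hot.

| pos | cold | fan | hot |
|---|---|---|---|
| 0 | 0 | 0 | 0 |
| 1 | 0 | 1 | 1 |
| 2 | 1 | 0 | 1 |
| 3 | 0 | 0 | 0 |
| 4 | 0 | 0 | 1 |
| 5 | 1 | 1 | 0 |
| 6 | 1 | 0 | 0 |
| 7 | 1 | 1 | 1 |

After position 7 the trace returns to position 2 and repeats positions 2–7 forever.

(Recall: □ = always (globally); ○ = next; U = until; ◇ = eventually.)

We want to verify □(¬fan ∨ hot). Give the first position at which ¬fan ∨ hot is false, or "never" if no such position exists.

Check ¬fan ∨ hot at each position in order: 0 ✓, 1 ✓, 2 ✓, 3 ✓, 4 ✓.
At position 5 the labels are {cold, fan}, so ¬fan ∨ hot is false there. This is the first violation.

5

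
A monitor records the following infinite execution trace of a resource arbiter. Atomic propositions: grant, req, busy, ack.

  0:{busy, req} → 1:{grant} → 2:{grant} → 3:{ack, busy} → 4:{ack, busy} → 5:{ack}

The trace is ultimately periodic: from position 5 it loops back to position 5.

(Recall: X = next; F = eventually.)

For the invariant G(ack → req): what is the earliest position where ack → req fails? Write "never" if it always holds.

3

Check ack → req at each position in order: 0 ✓, 1 ✓, 2 ✓.
At position 3 the labels are {ack, busy}, so ack → req is false there. This is the first violation.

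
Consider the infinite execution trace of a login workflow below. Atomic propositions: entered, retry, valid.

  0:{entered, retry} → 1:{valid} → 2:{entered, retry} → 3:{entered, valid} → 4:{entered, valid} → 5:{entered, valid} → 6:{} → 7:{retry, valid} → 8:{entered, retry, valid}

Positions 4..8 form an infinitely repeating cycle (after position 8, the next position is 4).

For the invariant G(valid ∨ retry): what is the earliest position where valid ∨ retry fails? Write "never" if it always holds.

6

Check valid ∨ retry at each position in order: 0 ✓, 1 ✓, 2 ✓, 3 ✓, 4 ✓, 5 ✓.
At position 6 the labels are {}, so valid ∨ retry is false there. This is the first violation.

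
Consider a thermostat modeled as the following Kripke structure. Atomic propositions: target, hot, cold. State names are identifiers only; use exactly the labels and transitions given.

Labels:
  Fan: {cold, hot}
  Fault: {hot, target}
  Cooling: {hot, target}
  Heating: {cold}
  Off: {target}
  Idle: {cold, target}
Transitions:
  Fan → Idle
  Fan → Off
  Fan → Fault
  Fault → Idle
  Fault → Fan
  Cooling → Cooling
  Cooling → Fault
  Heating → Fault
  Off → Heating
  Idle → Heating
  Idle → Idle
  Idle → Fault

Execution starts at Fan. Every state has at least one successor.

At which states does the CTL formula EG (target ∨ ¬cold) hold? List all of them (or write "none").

States satisfying target ∨ ¬cold: {Fault, Cooling, Off, Idle}.
States satisfying EG (target ∨ ¬cold): {Fault, Cooling, Idle}.

{Fault, Cooling, Idle}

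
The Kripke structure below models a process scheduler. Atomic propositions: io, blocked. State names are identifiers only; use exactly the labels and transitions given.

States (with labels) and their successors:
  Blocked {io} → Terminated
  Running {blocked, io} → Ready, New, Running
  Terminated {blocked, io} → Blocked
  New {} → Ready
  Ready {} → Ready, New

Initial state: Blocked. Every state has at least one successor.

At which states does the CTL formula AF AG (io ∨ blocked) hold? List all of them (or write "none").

States satisfying AG (io ∨ blocked): {Blocked, Terminated}.
States satisfying AF AG (io ∨ blocked): {Blocked, Terminated}.

{Blocked, Terminated}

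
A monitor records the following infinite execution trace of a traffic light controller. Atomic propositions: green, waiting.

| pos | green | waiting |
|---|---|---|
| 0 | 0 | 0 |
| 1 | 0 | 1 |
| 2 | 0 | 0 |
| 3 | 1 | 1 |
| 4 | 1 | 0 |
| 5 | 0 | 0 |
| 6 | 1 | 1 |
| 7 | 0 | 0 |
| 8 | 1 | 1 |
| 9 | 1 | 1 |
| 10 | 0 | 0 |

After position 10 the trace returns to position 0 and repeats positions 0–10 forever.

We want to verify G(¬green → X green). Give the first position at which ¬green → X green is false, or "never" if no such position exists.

0

At position 0 the labels are {} and the next position 1 has {waiting}, so ¬green → X green is false there. This is the first violation.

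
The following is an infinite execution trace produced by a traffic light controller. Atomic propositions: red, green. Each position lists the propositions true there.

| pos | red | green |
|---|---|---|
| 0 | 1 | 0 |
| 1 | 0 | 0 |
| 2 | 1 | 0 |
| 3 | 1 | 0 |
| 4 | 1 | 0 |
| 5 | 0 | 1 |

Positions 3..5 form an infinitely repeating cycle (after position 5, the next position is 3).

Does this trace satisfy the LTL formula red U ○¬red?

Holds

Walking from position 0: ○¬red first holds at position 0, and red holds at every earlier position along the way, so red U ○¬red holds.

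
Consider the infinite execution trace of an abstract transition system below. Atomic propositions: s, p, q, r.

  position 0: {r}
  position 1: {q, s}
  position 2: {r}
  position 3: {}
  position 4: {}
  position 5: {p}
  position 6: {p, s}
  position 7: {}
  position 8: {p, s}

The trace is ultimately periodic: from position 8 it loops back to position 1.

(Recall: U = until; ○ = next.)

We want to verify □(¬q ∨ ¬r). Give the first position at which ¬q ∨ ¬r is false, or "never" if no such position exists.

¬q ∨ ¬r holds at every position 0..8, and those are all the positions the trace ever visits, so the invariant □(¬q ∨ ¬r) is never violated.

never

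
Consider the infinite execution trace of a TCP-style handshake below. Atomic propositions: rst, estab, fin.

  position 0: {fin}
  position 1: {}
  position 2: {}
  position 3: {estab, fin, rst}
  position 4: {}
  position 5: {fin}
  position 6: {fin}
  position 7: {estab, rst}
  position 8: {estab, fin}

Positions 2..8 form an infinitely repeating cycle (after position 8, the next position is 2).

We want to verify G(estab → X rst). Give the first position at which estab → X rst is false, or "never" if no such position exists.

3

Check estab → X rst at each position in order: 0 ✓, 1 ✓, 2 ✓.
At position 3 the labels are {estab, fin, rst} and the next position 4 has {}, so estab → X rst is false there. This is the first violation.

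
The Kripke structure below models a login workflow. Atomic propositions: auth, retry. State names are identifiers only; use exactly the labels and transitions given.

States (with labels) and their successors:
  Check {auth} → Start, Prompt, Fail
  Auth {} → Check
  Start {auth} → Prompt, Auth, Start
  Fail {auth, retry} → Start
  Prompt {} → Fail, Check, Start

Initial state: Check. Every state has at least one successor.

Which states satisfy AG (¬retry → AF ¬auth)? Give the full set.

States satisfying ¬retry → AF ¬auth: {Auth, Fail, Prompt}.
States satisfying AG (¬retry → AF ¬auth): ∅.

none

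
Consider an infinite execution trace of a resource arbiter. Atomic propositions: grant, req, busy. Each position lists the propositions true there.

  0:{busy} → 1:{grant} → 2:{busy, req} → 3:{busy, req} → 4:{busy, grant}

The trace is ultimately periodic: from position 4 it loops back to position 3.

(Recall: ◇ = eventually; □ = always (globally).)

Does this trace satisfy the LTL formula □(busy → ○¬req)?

No

busy → ○¬req must hold at every position from 0 onward. It fails at position 2, so □(busy → ○¬req) is false.
Positions where busy holds: 0, 2, 3, 4.
Check ○¬req at each: 0→ok, 2→fails, 3→ok, 4→fails.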